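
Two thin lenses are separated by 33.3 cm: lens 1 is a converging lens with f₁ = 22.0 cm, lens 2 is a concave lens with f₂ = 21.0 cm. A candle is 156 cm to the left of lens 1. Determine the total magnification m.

m = -0.120

Lens 1: 1/d_i1 = 1/(22.0) − 1/(156) = 0.03904, so d_i1 = 25.61 cm; m₁ = −d_i1/d_o1 = -0.1642.
d_o2 = 33.3 − (25.61) = 7.690 cm.
f₂ = −21.0 cm (diverging).
Lens 2: 1/d_i2 = 1/(-21.0) − 1/(7.690) = -0.1777, so d_i2 = -5.629 cm; m₂ = −d_i2/d_o2 = +0.7320.
m = m₁·m₂ = (-0.1642)(+0.7320) = -0.120.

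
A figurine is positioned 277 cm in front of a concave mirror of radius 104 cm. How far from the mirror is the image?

f = R/2 = 104/2 = 52.00 cm.
Mirror equation: 1/d_i = 1/f − 1/d_o = 1/(52.00) − 1/(277) = 0.01923 − 0.003610 = 0.01562, so d_i = 64.0 cm.
The image is real, inverted and reduced, in front of the mirror.

64.0 cm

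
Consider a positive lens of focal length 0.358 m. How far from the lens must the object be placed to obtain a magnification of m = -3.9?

0.450 m

m = −d_i/d_o ⇒ d_i = −m·d_o.
1/f = 1/d_o + 1/d_i = 1/d_o − 1/(m·d_o) = (1 − 1/m)/d_o, so d_o = f(1 − 1/m) = (0.3580)(1 − 1/(-3.9)) = 0.450 m.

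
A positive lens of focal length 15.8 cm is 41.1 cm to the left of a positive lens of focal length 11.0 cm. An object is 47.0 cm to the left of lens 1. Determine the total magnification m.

m = +0.884

Lens 1: 1/d_i1 = 1/(15.8) − 1/(47.0) = 0.04201, so d_i1 = 23.80 cm; m₁ = −d_i1/d_o1 = -0.5064.
d_o2 = 41.1 − (23.80) = 17.30 cm.
Lens 2: 1/d_i2 = 1/(11.0) − 1/(17.30) = 0.03311, so d_i2 = 30.21 cm; m₂ = −d_i2/d_o2 = -1.746.
m = m₁·m₂ = (-0.5064)(-1.746) = +0.884.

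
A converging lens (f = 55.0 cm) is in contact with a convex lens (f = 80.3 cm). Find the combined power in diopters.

P₁ = 1/f₁ = 1/(0.550 m) = +1.818 D; P₂ = 1/f₂ = 1/(0.803 m) = +1.245 D.
For thin lenses in contact, P = P₁ + P₂ = (+1.818) + (+1.245) = +3.06 D.

P = +3.06 D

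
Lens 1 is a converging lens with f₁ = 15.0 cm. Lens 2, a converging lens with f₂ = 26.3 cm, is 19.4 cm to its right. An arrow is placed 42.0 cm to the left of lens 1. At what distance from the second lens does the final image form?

Lens 1: 1/d_i1 = 1/f₁ − 1/d_o1 = 1/(15.0) − 1/(42.0) = 0.04286, so d_i1 = 23.33 cm.
The intermediate image is 23.33 cm to the right of lens 1, which lies 3.930 cm to the right of lens 2 — a virtual object — so d_o2 = −3.930 cm.
Lens 2: 1/d_i2 = 1/f₂ − 1/d_o2 = 1/(26.3) − 1/(-3.930) = 0.2925, so d_i2 = 3.42 cm.
The final image is real, 3.42 cm to the right of lens 2 (overall magnification ≈ -0.48).

3.42 cm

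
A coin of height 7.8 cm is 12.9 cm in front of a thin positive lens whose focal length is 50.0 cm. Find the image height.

1/d_i = 1/f − 1/d_o = 1/(50.00) − 1/(12.9) = -0.05752, so d_i = -17.39 cm.
m = −d_i/d_o = +1.348.
|h_i| = |m|·h_o = 1.348 × 7.8 = 10.5 cm. The image is virtual, upright and enlarged, on the same side as the object.

10.5 cm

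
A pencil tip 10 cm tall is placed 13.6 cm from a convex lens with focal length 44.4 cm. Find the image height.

1/d_i = 1/f − 1/d_o = 1/(44.40) − 1/(13.6) = -0.05101, so d_i = -19.61 cm.
m = −d_i/d_o = +1.442.
|h_i| = |m|·h_o = 1.442 × 10 = 14.4 cm. The image is virtual, upright and enlarged, on the same side as the object.

14.4 cm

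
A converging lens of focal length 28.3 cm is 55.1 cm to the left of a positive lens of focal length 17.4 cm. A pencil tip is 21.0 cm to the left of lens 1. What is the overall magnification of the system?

Lens 1: 1/d_i1 = 1/(28.3) − 1/(21.0) = -0.01228, so d_i1 = -81.41 cm; m₁ = −d_i1/d_o1 = +3.877.
d_o2 = 55.1 − (-81.41) = 136.5 cm.
Lens 2: 1/d_i2 = 1/(17.4) − 1/(136.5) = 0.05015, so d_i2 = 19.94 cm; m₂ = −d_i2/d_o2 = -0.1461.
m = m₁·m₂ = (+3.877)(-0.1461) = -0.566.

m = -0.566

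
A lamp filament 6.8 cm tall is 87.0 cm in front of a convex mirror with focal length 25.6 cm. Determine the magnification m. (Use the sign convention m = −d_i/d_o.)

m = +0.227

For a convex mirror, f = -25.6 cm.
1/d_i = 1/f − 1/d_o = 1/(-25.60) − 1/(87.0) = -0.05056, so d_i = -19.78 cm.
m = −d_i/d_o = −(-19.78)/(87.0) = +0.227.
The image is virtual, upright and reduced, behind the mirror.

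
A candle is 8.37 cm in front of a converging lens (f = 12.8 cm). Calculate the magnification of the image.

1/d_i = 1/f − 1/d_o = 1/(12.80) − 1/(8.37) = -0.04135, so d_i = -24.18 cm.
m = −d_i/d_o = −(-24.18)/(8.37) = +2.89.
The image is virtual, upright and enlarged, on the same side as the object.

m = +2.89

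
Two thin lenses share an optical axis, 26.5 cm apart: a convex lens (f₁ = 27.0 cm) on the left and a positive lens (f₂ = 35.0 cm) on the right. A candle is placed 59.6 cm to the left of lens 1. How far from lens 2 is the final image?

13.8 cm

Lens 1: 1/d_i1 = 1/f₁ − 1/d_o1 = 1/(27.0) − 1/(59.6) = 0.02026, so d_i1 = 49.36 cm.
The intermediate image is 49.36 cm to the right of lens 1, which lies 22.86 cm to the right of lens 2 — a virtual object — so d_o2 = −22.86 cm.
Lens 2: 1/d_i2 = 1/f₂ − 1/d_o2 = 1/(35.0) − 1/(-22.86) = 0.07232, so d_i2 = 13.8 cm.
The final image is real, 13.8 cm to the right of lens 2 (overall magnification ≈ -0.50).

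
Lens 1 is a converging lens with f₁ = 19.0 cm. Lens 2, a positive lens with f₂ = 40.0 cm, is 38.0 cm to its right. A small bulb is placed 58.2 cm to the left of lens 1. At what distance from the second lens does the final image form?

Lens 1: 1/d_i1 = 1/f₁ − 1/d_o1 = 1/(19.0) − 1/(58.2) = 0.03545, so d_i1 = 28.21 cm.
The intermediate image is 28.21 cm to the right of lens 1, which is 38.0 − (28.21) = 9.790 cm to the left of lens 2, so d_o2 = +9.790 cm.
Lens 2: 1/d_i2 = 1/f₂ − 1/d_o2 = 1/(40.0) − 1/(9.790) = -0.07715, so d_i2 = -13.0 cm.
The final image is virtual, 13.0 cm to the left of lens 2 (overall magnification ≈ -0.64).

13.0 cm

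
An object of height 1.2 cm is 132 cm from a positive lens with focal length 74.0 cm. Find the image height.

1/d_i = 1/f − 1/d_o = 1/(74.00) − 1/(132) = 0.005938, so d_i = 168.4 cm.
m = −d_i/d_o = -1.276.
|h_i| = |m|·h_o = 1.276 × 1.2 = 1.53 cm. The image is real, inverted and enlarged, on the far side of the lens.

1.53 cm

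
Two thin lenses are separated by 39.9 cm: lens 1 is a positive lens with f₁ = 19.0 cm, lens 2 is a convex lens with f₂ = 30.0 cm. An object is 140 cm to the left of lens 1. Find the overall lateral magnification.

m = -0.390

Lens 1: 1/d_i1 = 1/(19.0) − 1/(140) = 0.04549, so d_i1 = 21.98 cm; m₁ = −d_i1/d_o1 = -0.1570.
d_o2 = 39.9 − (21.98) = 17.92 cm.
Lens 2: 1/d_i2 = 1/(30.0) − 1/(17.92) = -0.02247, so d_i2 = -44.50 cm; m₂ = −d_i2/d_o2 = +2.483.
m = m₁·m₂ = (-0.1570)(+2.483) = -0.390.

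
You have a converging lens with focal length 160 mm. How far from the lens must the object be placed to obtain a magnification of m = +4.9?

m = −d_i/d_o ⇒ d_i = −m·d_o.
1/f = 1/d_o + 1/d_i = 1/d_o − 1/(m·d_o) = (1 − 1/m)/d_o, so d_o = f(1 − 1/m) = (160.0)(1 − 1/(+4.9)) = 127 mm.

127 mm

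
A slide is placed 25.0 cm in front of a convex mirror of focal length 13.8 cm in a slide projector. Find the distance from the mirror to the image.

For a convex mirror, f = -13.8 cm.
Mirror equation: 1/q = 1/f − 1/p = 1/(-13.80) − 1/(25.0) = -0.07246 − 0.04000 = -0.1125, so q = -8.89 cm.
The image is virtual, upright and reduced, behind the mirror.

8.89 cm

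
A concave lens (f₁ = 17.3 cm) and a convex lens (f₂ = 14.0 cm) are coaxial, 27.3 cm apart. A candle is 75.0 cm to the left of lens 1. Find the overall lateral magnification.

m = -0.0959

f₁ = −17.3 cm (diverging).
Lens 1: 1/d_i1 = 1/(-17.3) − 1/(75.0) = -0.07114, so d_i1 = -14.06 cm; m₁ = −d_i1/d_o1 = +0.1875.
d_o2 = 27.3 − (-14.06) = 41.36 cm.
Lens 2: 1/d_i2 = 1/(14.0) − 1/(41.36) = 0.04725, so d_i2 = 21.16 cm; m₂ = −d_i2/d_o2 = -0.5117.
m = m₁·m₂ = (+0.1875)(-0.5117) = -0.0959.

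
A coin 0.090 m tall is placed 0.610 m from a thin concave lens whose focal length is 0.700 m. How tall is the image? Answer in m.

For a concave lens, f = -0.700 m.
1/d_i = 1/f − 1/d_o = 1/(-0.7000) − 1/(0.610) = -3.068, so d_i = -0.3260 m.
m = −d_i/d_o = +0.5344.
|h_i| = |m|·h_o = 0.5344 × 0.090 = 0.0481 m. The image is virtual, upright and reduced, on the same side as the object.

0.0481 m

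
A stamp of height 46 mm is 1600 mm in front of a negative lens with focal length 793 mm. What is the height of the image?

15.2 mm

For a negative lens, f = -793 mm.
1/d_i = 1/f − 1/d_o = 1/(-793.0) − 1/(1600) = -0.001886, so d_i = -530.2 mm.
m = −d_i/d_o = +0.3314.
|h_i| = |m|·h_o = 0.3314 × 46 = 15.2 mm. The image is virtual, upright and reduced, on the same side as the object.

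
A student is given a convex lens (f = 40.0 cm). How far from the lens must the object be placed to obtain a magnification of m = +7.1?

34.4 cm

m = −d_i/d_o ⇒ d_i = −m·d_o.
1/f = 1/d_o + 1/d_i = 1/d_o − 1/(m·d_o) = (1 − 1/m)/d_o, so d_o = f(1 − 1/m) = (40.00)(1 − 1/(+7.1)) = 34.4 cm.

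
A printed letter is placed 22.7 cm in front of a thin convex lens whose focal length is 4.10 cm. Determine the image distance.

Lens equation: 1/s_i = 1/f − 1/s_o = 1/(4.100) − 1/(22.7) = 0.2439 − 0.04405 = 0.1998, so s_i = 5.00 cm.
The image is real, inverted and reduced, on the far side of the lens.

5.00 cm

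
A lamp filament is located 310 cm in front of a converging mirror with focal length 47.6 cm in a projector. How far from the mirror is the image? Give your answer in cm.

56.2 cm

Mirror equation: 1/s_i = 1/f − 1/s_o = 1/(47.60) − 1/(310) = 0.02101 − 0.003226 = 0.01778, so s_i = 56.2 cm.
The image is real, inverted and reduced, in front of the mirror.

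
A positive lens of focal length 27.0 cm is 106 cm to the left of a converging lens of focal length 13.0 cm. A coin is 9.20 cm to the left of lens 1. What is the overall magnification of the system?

Lens 1: 1/d_i1 = 1/(27.0) − 1/(9.20) = -0.07166, so d_i1 = -13.96 cm; m₁ = −d_i1/d_o1 = +1.517.
d_o2 = 106 − (-13.96) = 120.0 cm.
Lens 2: 1/d_i2 = 1/(13.0) − 1/(120.0) = 0.06859, so d_i2 = 14.58 cm; m₂ = −d_i2/d_o2 = -0.1215.
m = m₁·m₂ = (+1.517)(-0.1215) = -0.184.

m = -0.184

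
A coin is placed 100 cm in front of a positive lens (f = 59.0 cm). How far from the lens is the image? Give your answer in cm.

144 cm

Thin-lens equation: 1/s_i = 1/f − 1/s_o = 1/(59.00) − 1/(100) = 0.01695 − 0.01000 = 0.006949, so s_i = 144 cm.
The image is real, inverted and enlarged, on the far side of the lens.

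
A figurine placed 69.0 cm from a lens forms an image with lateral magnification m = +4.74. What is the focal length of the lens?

m = −d_i/d_o ⇒ d_i = −m·d_o = −(+4.74)·(69.0) = -327.1 cm.
1/f = 1/d_o + 1/d_i = 1/(69.0) + 1/(-327.1) = 0.01144, so f = 87.4 cm.
Since f is positive, the lens is converging.

f = 87.4 cm (converging)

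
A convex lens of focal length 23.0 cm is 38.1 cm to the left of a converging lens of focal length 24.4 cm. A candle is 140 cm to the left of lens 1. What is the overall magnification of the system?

Lens 1: 1/d_i1 = 1/(23.0) − 1/(140) = 0.03634, so d_i1 = 27.52 cm; m₁ = −d_i1/d_o1 = -0.1966.
d_o2 = 38.1 − (27.52) = 10.58 cm.
Lens 2: 1/d_i2 = 1/(24.4) − 1/(10.58) = -0.05353, so d_i2 = -18.68 cm; m₂ = −d_i2/d_o2 = +1.766.
m = m₁·m₂ = (-0.1966)(+1.766) = -0.347.

m = -0.347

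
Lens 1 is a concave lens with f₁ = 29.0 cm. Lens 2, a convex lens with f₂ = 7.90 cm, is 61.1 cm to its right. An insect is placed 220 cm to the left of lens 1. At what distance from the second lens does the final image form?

8.69 cm

Lens 1 is diverging, so f₁ = −29.0 cm.
Lens 1: 1/d_i1 = 1/f₁ − 1/d_o1 = 1/(-29.0) − 1/(220) = -0.03903, so d_i1 = -25.62 cm.
The intermediate image is 25.62 cm to the left of lens 1 (virtual), which is 61.1 − (-25.62) = 86.72 cm to the left of lens 2, so d_o2 = +86.72 cm.
Lens 2: 1/d_i2 = 1/f₂ − 1/d_o2 = 1/(7.90) − 1/(86.72) = 0.1151, so d_i2 = 8.69 cm.
The final image is real, 8.69 cm to the right of lens 2 (overall magnification ≈ -0.012).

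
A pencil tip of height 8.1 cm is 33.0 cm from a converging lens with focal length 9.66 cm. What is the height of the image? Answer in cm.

3.35 cm

1/d_i = 1/f − 1/d_o = 1/(9.660) − 1/(33.0) = 0.07322, so d_i = 13.66 cm.
m = −d_i/d_o = -0.4139.
|h_i| = |m|·h_o = 0.4139 × 8.1 = 3.35 cm. The image is real, inverted and reduced, on the far side of the lens.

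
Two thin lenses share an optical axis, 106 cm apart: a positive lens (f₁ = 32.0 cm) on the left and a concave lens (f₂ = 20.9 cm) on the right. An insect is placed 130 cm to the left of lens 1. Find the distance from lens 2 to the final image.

15.7 cm

Lens 1: 1/d_i1 = 1/f₁ − 1/d_o1 = 1/(32.0) − 1/(130) = 0.02356, so d_i1 = 42.45 cm.
The intermediate image is 42.45 cm to the right of lens 1, which is 106 − (42.45) = 63.55 cm to the left of lens 2, so d_o2 = +63.55 cm.
Lens 2 is diverging, so f₂ = −20.9 cm.
Lens 2: 1/d_i2 = 1/f₂ − 1/d_o2 = 1/(-20.9) − 1/(63.55) = -0.06358, so d_i2 = -15.7 cm.
The final image is virtual, 15.7 cm to the left of lens 2 (overall magnification ≈ -0.081).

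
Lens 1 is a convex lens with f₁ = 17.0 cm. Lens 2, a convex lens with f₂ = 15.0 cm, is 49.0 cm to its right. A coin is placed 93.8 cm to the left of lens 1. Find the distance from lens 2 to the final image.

32.0 cm

Lens 1: 1/d_i1 = 1/f₁ − 1/d_o1 = 1/(17.0) − 1/(93.8) = 0.04816, so d_i1 = 20.76 cm.
The intermediate image is 20.76 cm to the right of lens 1, which is 49.0 − (20.76) = 28.24 cm to the left of lens 2, so d_o2 = +28.24 cm.
Lens 2: 1/d_i2 = 1/f₂ − 1/d_o2 = 1/(15.0) − 1/(28.24) = 0.03126, so d_i2 = 32.0 cm.
The final image is real, 32.0 cm to the right of lens 2 (overall magnification ≈ 0.25).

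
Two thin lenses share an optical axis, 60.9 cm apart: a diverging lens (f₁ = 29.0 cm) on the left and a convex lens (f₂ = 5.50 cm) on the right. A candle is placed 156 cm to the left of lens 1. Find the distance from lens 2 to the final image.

Lens 1 is diverging, so f₁ = −29.0 cm.
Lens 1: 1/d_i1 = 1/f₁ − 1/d_o1 = 1/(-29.0) − 1/(156) = -0.04089, so d_i1 = -24.45 cm.
The intermediate image is 24.45 cm to the left of lens 1 (virtual), which is 60.9 − (-24.45) = 85.35 cm to the left of lens 2, so d_o2 = +85.35 cm.
Lens 2: 1/d_i2 = 1/f₂ − 1/d_o2 = 1/(5.50) − 1/(85.35) = 0.1701, so d_i2 = 5.88 cm.
The final image is real, 5.88 cm to the right of lens 2 (overall magnification ≈ -0.011).

5.88 cm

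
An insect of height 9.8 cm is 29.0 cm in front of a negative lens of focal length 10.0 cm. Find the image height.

For a negative lens, f = -10.0 cm.
1/d_i = 1/f − 1/d_o = 1/(-10.00) − 1/(29.0) = -0.1345, so d_i = -7.436 cm.
m = −d_i/d_o = +0.2564.
|h_i| = |m|·h_o = 0.2564 × 9.8 = 2.51 cm. The image is virtual, upright and reduced, on the same side as the object.

2.51 cm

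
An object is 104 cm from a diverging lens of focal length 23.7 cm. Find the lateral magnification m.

m = +0.186

For a diverging lens, f = -23.7 cm.
1/d_i = 1/f − 1/d_o = 1/(-23.70) − 1/(104) = -0.05181, so d_i = -19.30 cm.
m = −d_i/d_o = −(-19.30)/(104) = +0.186.
The image is virtual, upright and reduced, on the same side as the object.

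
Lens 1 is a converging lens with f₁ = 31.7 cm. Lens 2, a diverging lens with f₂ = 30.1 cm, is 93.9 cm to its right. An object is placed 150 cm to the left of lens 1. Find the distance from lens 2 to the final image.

Lens 1: 1/d_i1 = 1/f₁ − 1/d_o1 = 1/(31.7) − 1/(150) = 0.02488, so d_i1 = 40.19 cm.
The intermediate image is 40.19 cm to the right of lens 1, which is 93.9 − (40.19) = 53.71 cm to the left of lens 2, so d_o2 = +53.71 cm.
Lens 2 is diverging, so f₂ = −30.1 cm.
Lens 2: 1/d_i2 = 1/f₂ − 1/d_o2 = 1/(-30.1) − 1/(53.71) = -0.05184, so d_i2 = -19.3 cm.
The final image is virtual, 19.3 cm to the left of lens 2 (overall magnification ≈ -0.096).

19.3 cm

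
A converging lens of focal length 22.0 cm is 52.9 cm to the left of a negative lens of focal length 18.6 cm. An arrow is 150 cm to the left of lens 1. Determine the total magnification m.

m = -0.0699

Lens 1: 1/d_i1 = 1/(22.0) − 1/(150) = 0.03879, so d_i1 = 25.78 cm; m₁ = −d_i1/d_o1 = -0.1719.
d_o2 = 52.9 − (25.78) = 27.12 cm.
f₂ = −18.6 cm (diverging).
Lens 2: 1/d_i2 = 1/(-18.6) − 1/(27.12) = -0.09064, so d_i2 = -11.03 cm; m₂ = −d_i2/d_o2 = +0.4068.
m = m₁·m₂ = (-0.1719)(+0.4068) = -0.0699.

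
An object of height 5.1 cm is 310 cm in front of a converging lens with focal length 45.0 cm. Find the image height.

0.866 cm

1/d_i = 1/f − 1/d_o = 1/(45.00) − 1/(310) = 0.01900, so d_i = 52.64 cm.
m = −d_i/d_o = -0.1698.
|h_i| = |m|·h_o = 0.1698 × 5.1 = 0.866 cm. The image is real, inverted and reduced, on the far side of the lens.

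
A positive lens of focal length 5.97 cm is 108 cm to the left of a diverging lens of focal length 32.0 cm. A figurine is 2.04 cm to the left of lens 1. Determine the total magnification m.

Lens 1: 1/d_i1 = 1/(5.97) − 1/(2.04) = -0.3227, so d_i1 = -3.099 cm; m₁ = −d_i1/d_o1 = +1.519.
d_o2 = 108 − (-3.099) = 111.1 cm.
f₂ = −32.0 cm (diverging).
Lens 2: 1/d_i2 = 1/(-32.0) − 1/(111.1) = -0.04025, so d_i2 = -24.84 cm; m₂ = −d_i2/d_o2 = +0.2236.
m = m₁·m₂ = (+1.519)(+0.2236) = +0.340.

m = +0.340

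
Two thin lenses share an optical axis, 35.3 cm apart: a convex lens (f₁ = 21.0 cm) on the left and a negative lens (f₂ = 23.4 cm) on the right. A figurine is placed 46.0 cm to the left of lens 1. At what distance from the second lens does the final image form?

Lens 1: 1/d_i1 = 1/f₁ − 1/d_o1 = 1/(21.0) − 1/(46.0) = 0.02588, so d_i1 = 38.64 cm.
The intermediate image is 38.64 cm to the right of lens 1, which lies 3.340 cm to the right of lens 2 — a virtual object — so d_o2 = −3.340 cm.
Lens 2 is diverging, so f₂ = −23.4 cm.
Lens 2: 1/d_i2 = 1/f₂ − 1/d_o2 = 1/(-23.4) − 1/(-3.340) = 0.2567, so d_i2 = 3.90 cm.
The final image is real, 3.90 cm to the right of lens 2 (overall magnification ≈ -0.98).

3.90 cm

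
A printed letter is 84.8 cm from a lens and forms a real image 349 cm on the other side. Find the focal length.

f = 68.2 cm (converging)

Real image ⇒ d_i = +349 cm.
1/f = 1/d_o + 1/d_i = 1/(84.8) + 1/(349) = 0.01466, so f = 68.2 cm.
Since f is positive, the lens is converging.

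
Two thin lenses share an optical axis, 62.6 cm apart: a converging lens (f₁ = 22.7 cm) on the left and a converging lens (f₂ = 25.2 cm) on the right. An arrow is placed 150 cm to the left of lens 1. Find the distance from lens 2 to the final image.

84.8 cm

Lens 1: 1/d_i1 = 1/f₁ − 1/d_o1 = 1/(22.7) − 1/(150) = 0.03739, so d_i1 = 26.75 cm.
The intermediate image is 26.75 cm to the right of lens 1, which is 62.6 − (26.75) = 35.85 cm to the left of lens 2, so d_o2 = +35.85 cm.
Lens 2: 1/d_i2 = 1/f₂ − 1/d_o2 = 1/(25.2) − 1/(35.85) = 0.01179, so d_i2 = 84.8 cm.
The final image is real, 84.8 cm to the right of lens 2 (overall magnification ≈ 0.42).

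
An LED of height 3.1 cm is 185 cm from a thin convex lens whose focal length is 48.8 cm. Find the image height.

1.11 cm

1/d_i = 1/f − 1/d_o = 1/(48.80) − 1/(185) = 0.01509, so d_i = 66.28 cm.
m = −d_i/d_o = -0.3583.
|h_i| = |m|·h_o = 0.3583 × 3.1 = 1.11 cm. The image is real, inverted and reduced, on the far side of the lens.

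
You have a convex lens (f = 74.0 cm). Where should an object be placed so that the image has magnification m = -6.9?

m = −d_i/d_o ⇒ d_i = −m·d_o.
1/f = 1/d_o + 1/d_i = 1/d_o − 1/(m·d_o) = (1 − 1/m)/d_o, so d_o = f(1 − 1/m) = (74.00)(1 − 1/(-6.9)) = 84.7 cm.

84.7 cm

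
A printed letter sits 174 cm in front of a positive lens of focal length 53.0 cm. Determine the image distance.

76.2 cm

Thin-lens equation: 1/v = 1/f − 1/u = 1/(53.00) − 1/(174) = 0.01887 − 0.005747 = 0.01312, so v = 76.2 cm.
The image is real, inverted and reduced, on the far side of the lens.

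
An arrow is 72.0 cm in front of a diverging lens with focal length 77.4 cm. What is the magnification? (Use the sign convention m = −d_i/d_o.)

For a diverging lens, f = -77.4 cm.
1/d_i = 1/f − 1/d_o = 1/(-77.40) − 1/(72.0) = -0.02681, so d_i = -37.30 cm.
m = −d_i/d_o = −(-37.30)/(72.0) = +0.518.
The image is virtual, upright and reduced, on the same side as the object.

m = +0.518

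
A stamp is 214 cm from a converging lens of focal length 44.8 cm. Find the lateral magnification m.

m = -0.265

1/d_i = 1/f − 1/d_o = 1/(44.80) − 1/(214) = 0.01765, so d_i = 56.66 cm.
m = −d_i/d_o = −(56.66)/(214) = -0.265.
The image is real, inverted and reduced, on the far side of the lens.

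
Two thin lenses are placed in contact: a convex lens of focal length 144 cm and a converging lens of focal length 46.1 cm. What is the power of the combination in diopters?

P₁ = 1/f₁ = 1/(1.44 m) = +0.6944 D; P₂ = 1/f₂ = 1/(0.461 m) = +2.169 D.
For thin lenses in contact, P = P₁ + P₂ = (+0.6944) + (+2.169) = +2.86 D.

P = +2.86 D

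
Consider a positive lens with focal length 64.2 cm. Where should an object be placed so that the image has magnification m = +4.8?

50.8 cm

m = −d_i/d_o ⇒ d_i = −m·d_o.
1/f = 1/d_o + 1/d_i = 1/d_o − 1/(m·d_o) = (1 − 1/m)/d_o, so d_o = f(1 − 1/m) = (64.20)(1 − 1/(+4.8)) = 50.8 cm.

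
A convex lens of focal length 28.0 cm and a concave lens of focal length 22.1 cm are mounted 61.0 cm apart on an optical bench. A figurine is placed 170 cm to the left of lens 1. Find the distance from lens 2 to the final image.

12.2 cm

Lens 1: 1/d_i1 = 1/f₁ − 1/d_o1 = 1/(28.0) − 1/(170) = 0.02983, so d_i1 = 33.52 cm.
The intermediate image is 33.52 cm to the right of lens 1, which is 61.0 − (33.52) = 27.48 cm to the left of lens 2, so d_o2 = +27.48 cm.
Lens 2 is diverging, so f₂ = −22.1 cm.
Lens 2: 1/d_i2 = 1/f₂ − 1/d_o2 = 1/(-22.1) − 1/(27.48) = -0.08164, so d_i2 = -12.2 cm.
The final image is virtual, 12.2 cm to the left of lens 2 (overall magnification ≈ -0.088).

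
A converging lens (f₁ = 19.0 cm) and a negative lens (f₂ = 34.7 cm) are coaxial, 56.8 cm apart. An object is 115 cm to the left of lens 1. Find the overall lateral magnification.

m = -0.0999

Lens 1: 1/d_i1 = 1/(19.0) − 1/(115) = 0.04394, so d_i1 = 22.76 cm; m₁ = −d_i1/d_o1 = -0.1979.
d_o2 = 56.8 − (22.76) = 34.04 cm.
f₂ = −34.7 cm (diverging).
Lens 2: 1/d_i2 = 1/(-34.7) − 1/(34.04) = -0.05820, so d_i2 = -17.18 cm; m₂ = −d_i2/d_o2 = +0.5048.
m = m₁·m₂ = (-0.1979)(+0.5048) = -0.0999.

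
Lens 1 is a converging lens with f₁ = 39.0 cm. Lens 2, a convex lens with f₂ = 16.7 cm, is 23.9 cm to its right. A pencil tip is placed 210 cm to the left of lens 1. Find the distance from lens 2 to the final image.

9.85 cm

Lens 1: 1/d_i1 = 1/f₁ − 1/d_o1 = 1/(39.0) − 1/(210) = 0.02088, so d_i1 = 47.89 cm.
The intermediate image is 47.89 cm to the right of lens 1, which lies 23.99 cm to the right of lens 2 — a virtual object — so d_o2 = −23.99 cm.
Lens 2: 1/d_i2 = 1/f₂ − 1/d_o2 = 1/(16.7) − 1/(-23.99) = 0.1016, so d_i2 = 9.85 cm.
The final image is real, 9.85 cm to the right of lens 2 (overall magnification ≈ -0.094).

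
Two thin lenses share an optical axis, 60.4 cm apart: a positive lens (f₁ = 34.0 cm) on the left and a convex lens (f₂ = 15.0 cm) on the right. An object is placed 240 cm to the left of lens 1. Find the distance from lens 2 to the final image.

Lens 1: 1/d_i1 = 1/f₁ − 1/d_o1 = 1/(34.0) − 1/(240) = 0.02525, so d_i1 = 39.61 cm.
The intermediate image is 39.61 cm to the right of lens 1, which is 60.4 − (39.61) = 20.79 cm to the left of lens 2, so d_o2 = +20.79 cm.
Lens 2: 1/d_i2 = 1/f₂ − 1/d_o2 = 1/(15.0) − 1/(20.79) = 0.01857, so d_i2 = 53.9 cm.
The final image is real, 53.9 cm to the right of lens 2 (overall magnification ≈ 0.43).

53.9 cm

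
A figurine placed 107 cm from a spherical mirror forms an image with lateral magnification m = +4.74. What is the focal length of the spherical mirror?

f = 136 cm (concave)

m = −d_i/d_o ⇒ d_i = −m·d_o = −(+4.74)·(107) = -507.2 cm.
1/f = 1/d_o + 1/d_i = 1/(107) + 1/(-507.2) = 0.007374, so f = 136 cm.
Since f is positive, the spherical mirror is concave.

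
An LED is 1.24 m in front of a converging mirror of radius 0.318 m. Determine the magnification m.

m = -0.147

f = R/2 = 0.318/2 = 0.1590 m.
1/d_i = 1/f − 1/d_o = 1/(0.1590) − 1/(1.24) = 5.483, so d_i = 0.1824 m.
m = −d_i/d_o = −(0.1824)/(1.24) = -0.147.
The image is real, inverted and reduced, in front of the mirror.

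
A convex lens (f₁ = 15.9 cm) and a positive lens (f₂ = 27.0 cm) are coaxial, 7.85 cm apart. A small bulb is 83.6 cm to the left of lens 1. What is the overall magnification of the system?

m = -0.163

Lens 1: 1/d_i1 = 1/(15.9) − 1/(83.6) = 0.05093, so d_i1 = 19.63 cm; m₁ = −d_i1/d_o1 = -0.2348.
d_o2 = 7.85 − (19.63) = -11.78 cm (virtual object).
Lens 2: 1/d_i2 = 1/(27.0) − 1/(-11.78) = 0.1219, so d_i2 = 8.202 cm; m₂ = −d_i2/d_o2 = +0.6962.
m = m₁·m₂ = (-0.2348)(+0.6962) = -0.163.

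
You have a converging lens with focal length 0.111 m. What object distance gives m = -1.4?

m = −d_i/d_o ⇒ d_i = −m·d_o.
1/f = 1/d_o + 1/d_i = 1/d_o − 1/(m·d_o) = (1 − 1/m)/d_o, so d_o = f(1 − 1/m) = (0.1110)(1 − 1/(-1.4)) = 0.190 m.

0.190 m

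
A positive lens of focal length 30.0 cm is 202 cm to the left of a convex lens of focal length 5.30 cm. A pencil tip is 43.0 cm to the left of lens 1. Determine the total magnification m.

Lens 1: 1/d_i1 = 1/(30.0) − 1/(43.0) = 0.01008, so d_i1 = 99.23 cm; m₁ = −d_i1/d_o1 = -2.308.
d_o2 = 202 − (99.23) = 102.8 cm.
Lens 2: 1/d_i2 = 1/(5.30) − 1/(102.8) = 0.1790, so d_i2 = 5.588 cm; m₂ = −d_i2/d_o2 = -0.05436.
m = m₁·m₂ = (-2.308)(-0.05436) = +0.125.

m = +0.125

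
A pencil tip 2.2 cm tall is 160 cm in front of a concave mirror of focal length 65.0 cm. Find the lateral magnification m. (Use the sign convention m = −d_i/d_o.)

1/d_i = 1/f − 1/d_o = 1/(65.00) − 1/(160) = 0.009135, so d_i = 109.5 cm.
m = −d_i/d_o = −(109.5)/(160) = -0.684.
The image is real, inverted and reduced, in front of the mirror.

m = -0.684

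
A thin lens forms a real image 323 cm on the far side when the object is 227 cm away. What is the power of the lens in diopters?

d_i = +323 cm.
1/f = 1/d_o + 1/d_i = 1/(227) + 1/(323) = 0.007501 cm⁻¹.
f = 133.3 cm = 1.333 m, so P = 1/f = +0.750 D.

P = +0.750 D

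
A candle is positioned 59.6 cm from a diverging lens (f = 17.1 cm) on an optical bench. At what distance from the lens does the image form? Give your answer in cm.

For a diverging lens, f = -17.1 cm.
Thin-lens equation: 1/s_i = 1/f − 1/s_o = 1/(-17.10) − 1/(59.6) = -0.05848 − 0.01678 = -0.07526, so s_i = -13.3 cm.
The image is virtual, upright and reduced, on the same side as the object.

13.3 cm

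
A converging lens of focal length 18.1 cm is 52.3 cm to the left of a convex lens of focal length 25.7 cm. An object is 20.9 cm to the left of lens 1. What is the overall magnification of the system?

Lens 1: 1/d_i1 = 1/(18.1) − 1/(20.9) = 0.007402, so d_i1 = 135.1 cm; m₁ = −d_i1/d_o1 = -6.464.
d_o2 = 52.3 − (135.1) = -82.80 cm (virtual object).
Lens 2: 1/d_i2 = 1/(25.7) − 1/(-82.80) = 0.05099, so d_i2 = 19.61 cm; m₂ = −d_i2/d_o2 = +0.2369.
m = m₁·m₂ = (-6.464)(+0.2369) = -1.53.

m = -1.53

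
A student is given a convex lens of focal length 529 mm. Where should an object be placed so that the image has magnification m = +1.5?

176 mm

m = −d_i/d_o ⇒ d_i = −m·d_o.
1/f = 1/d_o + 1/d_i = 1/d_o − 1/(m·d_o) = (1 − 1/m)/d_o, so d_o = f(1 − 1/m) = (529.0)(1 − 1/(+1.5)) = 176 mm.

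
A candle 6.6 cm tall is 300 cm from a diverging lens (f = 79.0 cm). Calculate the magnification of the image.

m = +0.208

For a diverging lens, f = -79.0 cm.
1/d_i = 1/f − 1/d_o = 1/(-79.00) − 1/(300) = -0.01599, so d_i = -62.53 cm.
m = −d_i/d_o = −(-62.53)/(300) = +0.208.
The image is virtual, upright and reduced, on the same side as the object.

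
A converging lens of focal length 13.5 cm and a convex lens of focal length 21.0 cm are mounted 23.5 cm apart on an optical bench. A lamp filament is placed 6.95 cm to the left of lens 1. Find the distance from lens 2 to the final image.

Lens 1: 1/d_i1 = 1/f₁ − 1/d_o1 = 1/(13.5) − 1/(6.95) = -0.06981, so d_i1 = -14.32 cm.
The intermediate image is 14.32 cm to the left of lens 1 (virtual), which is 23.5 − (-14.32) = 37.82 cm to the left of lens 2, so d_o2 = +37.82 cm.
Lens 2: 1/d_i2 = 1/f₂ − 1/d_o2 = 1/(21.0) − 1/(37.82) = 0.02118, so d_i2 = 47.2 cm.
The final image is real, 47.2 cm to the right of lens 2 (overall magnification ≈ -2.6).

47.2 cm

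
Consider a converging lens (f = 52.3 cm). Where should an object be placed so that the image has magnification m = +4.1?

39.5 cm

m = −d_i/d_o ⇒ d_i = −m·d_o.
1/f = 1/d_o + 1/d_i = 1/d_o − 1/(m·d_o) = (1 − 1/m)/d_o, so d_o = f(1 − 1/m) = (52.30)(1 − 1/(+4.1)) = 39.5 cm.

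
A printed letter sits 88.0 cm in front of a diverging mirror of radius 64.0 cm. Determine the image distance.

23.5 cm

f = R/2 = 64.0/2 = 32.00 cm; for a diverging mirror, f = -32.00 cm.
Mirror equation: 1/q = 1/f − 1/p = 1/(-32.00) − 1/(88.0) = -0.03125 − 0.01136 = -0.04261, so q = -23.5 cm.
The image is virtual, upright and reduced, behind the mirror.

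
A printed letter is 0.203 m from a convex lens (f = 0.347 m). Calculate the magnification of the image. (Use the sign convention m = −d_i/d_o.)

m = +2.41

1/d_i = 1/f − 1/d_o = 1/(0.3470) − 1/(0.203) = -2.044, so d_i = -0.4892 m.
m = −d_i/d_o = −(-0.4892)/(0.203) = +2.41.
The image is virtual, upright and enlarged, on the same side as the object.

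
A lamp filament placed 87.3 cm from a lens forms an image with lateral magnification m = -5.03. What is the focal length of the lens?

f = 72.8 cm (converging)

m = −d_i/d_o ⇒ d_i = −m·d_o = −(-5.03)·(87.3) = 439.1 cm.
1/f = 1/d_o + 1/d_i = 1/(87.3) + 1/(439.1) = 0.01373, so f = 72.8 cm.
Since f is positive, the lens is converging.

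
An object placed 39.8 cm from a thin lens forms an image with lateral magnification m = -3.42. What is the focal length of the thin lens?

m = −d_i/d_o ⇒ d_i = −m·d_o = −(-3.42)·(39.8) = 136.1 cm.
1/f = 1/d_o + 1/d_i = 1/(39.8) + 1/(136.1) = 0.03247, so f = 30.8 cm.
Since f is positive, the thin lens is converging.

f = 30.8 cm (converging)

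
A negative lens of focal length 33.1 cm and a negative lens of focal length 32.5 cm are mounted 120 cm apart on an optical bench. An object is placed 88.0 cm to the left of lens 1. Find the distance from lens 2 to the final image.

Lens 1 is diverging, so f₁ = −33.1 cm.
Lens 1: 1/d_i1 = 1/f₁ − 1/d_o1 = 1/(-33.1) − 1/(88.0) = -0.04158, so d_i1 = -24.05 cm.
The intermediate image is 24.05 cm to the left of lens 1 (virtual), which is 120 − (-24.05) = 144.1 cm to the left of lens 2, so d_o2 = +144.1 cm.
Lens 2 is diverging, so f₂ = −32.5 cm.
Lens 2: 1/d_i2 = 1/f₂ − 1/d_o2 = 1/(-32.5) − 1/(144.1) = -0.03771, so d_i2 = -26.5 cm.
The final image is virtual, 26.5 cm to the left of lens 2 (overall magnification ≈ 0.050).

26.5 cm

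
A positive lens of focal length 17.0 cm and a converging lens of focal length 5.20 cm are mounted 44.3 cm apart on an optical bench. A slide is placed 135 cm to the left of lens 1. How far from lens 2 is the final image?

Lens 1: 1/d_i1 = 1/f₁ − 1/d_o1 = 1/(17.0) − 1/(135) = 0.05142, so d_i1 = 19.45 cm.
The intermediate image is 19.45 cm to the right of lens 1, which is 44.3 − (19.45) = 24.85 cm to the left of lens 2, so d_o2 = +24.85 cm.
Lens 2: 1/d_i2 = 1/f₂ − 1/d_o2 = 1/(5.20) − 1/(24.85) = 0.1521, so d_i2 = 6.58 cm.
The final image is real, 6.58 cm to the right of lens 2 (overall magnification ≈ 0.038).

6.58 cm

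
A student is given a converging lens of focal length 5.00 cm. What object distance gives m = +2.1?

m = −d_i/d_o ⇒ d_i = −m·d_o.
1/f = 1/d_o + 1/d_i = 1/d_o − 1/(m·d_o) = (1 − 1/m)/d_o, so d_o = f(1 − 1/m) = (5.000)(1 − 1/(+2.1)) = 2.62 cm.

2.62 cm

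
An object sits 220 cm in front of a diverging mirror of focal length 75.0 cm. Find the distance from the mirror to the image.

For a diverging mirror, f = -75.0 cm.
Mirror equation: 1/v = 1/f − 1/u = 1/(-75.00) − 1/(220) = -0.01333 − 0.004545 = -0.01788, so v = -55.9 cm.
The image is virtual, upright and reduced, behind the mirror.

55.9 cm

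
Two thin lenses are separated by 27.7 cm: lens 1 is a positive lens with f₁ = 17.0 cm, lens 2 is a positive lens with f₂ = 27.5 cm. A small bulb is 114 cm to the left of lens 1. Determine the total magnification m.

m = -0.244

Lens 1: 1/d_i1 = 1/(17.0) − 1/(114) = 0.05005, so d_i1 = 19.98 cm; m₁ = −d_i1/d_o1 = -0.1753.
d_o2 = 27.7 − (19.98) = 7.720 cm.
Lens 2: 1/d_i2 = 1/(27.5) − 1/(7.720) = -0.09317, so d_i2 = -10.73 cm; m₂ = −d_i2/d_o2 = +1.390.
m = m₁·m₂ = (-0.1753)(+1.390) = -0.244.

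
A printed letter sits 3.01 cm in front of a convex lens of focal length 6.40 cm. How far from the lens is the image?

Lens equation: 1/d_i = 1/f − 1/d_o = 1/(6.400) − 1/(3.01) = 0.1562 − 0.3322 = -0.1760, so d_i = -5.68 cm.
The image is virtual, upright and enlarged, on the same side as the object.

5.68 cm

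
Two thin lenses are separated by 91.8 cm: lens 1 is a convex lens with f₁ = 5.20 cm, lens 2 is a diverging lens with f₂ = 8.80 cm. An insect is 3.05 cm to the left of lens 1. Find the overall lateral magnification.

Lens 1: 1/d_i1 = 1/(5.20) − 1/(3.05) = -0.1356, so d_i1 = -7.377 cm; m₁ = −d_i1/d_o1 = +2.419.
d_o2 = 91.8 − (-7.377) = 99.18 cm.
f₂ = −8.80 cm (diverging).
Lens 2: 1/d_i2 = 1/(-8.80) − 1/(99.18) = -0.1237, so d_i2 = -8.083 cm; m₂ = −d_i2/d_o2 = +0.08150.
m = m₁·m₂ = (+2.419)(+0.08150) = +0.197.

m = +0.197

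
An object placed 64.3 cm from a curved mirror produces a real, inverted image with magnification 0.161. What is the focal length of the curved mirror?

m = −d_i/d_o ⇒ d_i = −m·d_o = −(-0.161)·(64.3) = 10.35 cm.
1/f = 1/d_o + 1/d_i = 1/(64.3) + 1/(10.35) = 0.1122, so f = 8.92 cm.
Since f is positive, the curved mirror is concave.

f = 8.92 cm (concave)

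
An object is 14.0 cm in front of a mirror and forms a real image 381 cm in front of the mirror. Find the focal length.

Real image ⇒ d_i = +381 cm.
1/f = 1/d_o + 1/d_i = 1/(14.0) + 1/(381) = 0.07405, so f = 13.5 cm.
Since f is positive, the mirror is concave.

f = 13.5 cm (concave)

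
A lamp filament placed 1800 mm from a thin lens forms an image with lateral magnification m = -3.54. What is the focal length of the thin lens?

m = −d_i/d_o ⇒ d_i = −m·d_o = −(-3.54)·(1800) = 6372 mm.
1/f = 1/d_o + 1/d_i = 1/(1800) + 1/(6372) = 0.0007125, so f = 1400 mm.
Since f is positive, the thin lens is converging.

f = 1400 mm (converging)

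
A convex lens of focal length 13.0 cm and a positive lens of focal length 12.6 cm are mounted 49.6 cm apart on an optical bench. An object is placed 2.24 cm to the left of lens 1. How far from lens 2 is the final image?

16.6 cm

Lens 1: 1/d_i1 = 1/f₁ − 1/d_o1 = 1/(13.0) − 1/(2.24) = -0.3695, so d_i1 = -2.706 cm.
The intermediate image is 2.706 cm to the left of lens 1 (virtual), which is 49.6 − (-2.706) = 52.31 cm to the left of lens 2, so d_o2 = +52.31 cm.
Lens 2: 1/d_i2 = 1/f₂ − 1/d_o2 = 1/(12.6) − 1/(52.31) = 0.06025, so d_i2 = 16.6 cm.
The final image is real, 16.6 cm to the right of lens 2 (overall magnification ≈ -0.38).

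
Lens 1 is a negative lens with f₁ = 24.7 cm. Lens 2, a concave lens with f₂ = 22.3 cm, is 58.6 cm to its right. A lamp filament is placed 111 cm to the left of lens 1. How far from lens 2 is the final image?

17.4 cm

Lens 1 is diverging, so f₁ = −24.7 cm.
Lens 1: 1/d_i1 = 1/f₁ − 1/d_o1 = 1/(-24.7) − 1/(111) = -0.04949, so d_i1 = -20.20 cm.
The intermediate image is 20.20 cm to the left of lens 1 (virtual), which is 58.6 − (-20.20) = 78.80 cm to the left of lens 2, so d_o2 = +78.80 cm.
Lens 2 is diverging, so f₂ = −22.3 cm.
Lens 2: 1/d_i2 = 1/f₂ − 1/d_o2 = 1/(-22.3) − 1/(78.80) = -0.05753, so d_i2 = -17.4 cm.
The final image is virtual, 17.4 cm to the left of lens 2 (overall magnification ≈ 0.040).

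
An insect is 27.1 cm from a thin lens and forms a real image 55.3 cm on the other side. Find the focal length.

Real image ⇒ d_i = +55.3 cm.
1/f = 1/d_o + 1/d_i = 1/(27.1) + 1/(55.3) = 0.05498, so f = 18.2 cm.
Since f is positive, the thin lens is converging.

f = 18.2 cm (converging)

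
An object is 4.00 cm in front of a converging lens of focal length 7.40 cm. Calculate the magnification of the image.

1/d_i = 1/f − 1/d_o = 1/(7.400) − 1/(4.00) = -0.1149, so d_i = -8.706 cm.
m = −d_i/d_o = −(-8.706)/(4.00) = +2.18.
The image is virtual, upright and enlarged, on the same side as the object.

m = +2.18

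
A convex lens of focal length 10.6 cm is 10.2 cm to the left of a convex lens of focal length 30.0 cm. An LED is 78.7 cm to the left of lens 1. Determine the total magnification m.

m = -0.146

Lens 1: 1/d_i1 = 1/(10.6) − 1/(78.7) = 0.08163, so d_i1 = 12.25 cm; m₁ = −d_i1/d_o1 = -0.1557.
d_o2 = 10.2 − (12.25) = -2.050 cm (virtual object).
Lens 2: 1/d_i2 = 1/(30.0) − 1/(-2.050) = 0.5211, so d_i2 = 1.919 cm; m₂ = −d_i2/d_o2 = +0.9360.
m = m₁·m₂ = (-0.1557)(+0.9360) = -0.146.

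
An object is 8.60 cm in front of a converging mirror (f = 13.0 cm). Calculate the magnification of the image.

1/d_i = 1/f − 1/d_o = 1/(13.00) − 1/(8.60) = -0.03936, so d_i = -25.41 cm.
m = −d_i/d_o = −(-25.41)/(8.60) = +2.95.
The image is virtual, upright and enlarged, behind the mirror.

m = +2.95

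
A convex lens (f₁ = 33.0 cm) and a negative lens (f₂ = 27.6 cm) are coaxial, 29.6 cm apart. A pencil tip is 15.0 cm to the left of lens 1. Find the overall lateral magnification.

Lens 1: 1/d_i1 = 1/(33.0) − 1/(15.0) = -0.03636, so d_i1 = -27.50 cm; m₁ = −d_i1/d_o1 = +1.833.
d_o2 = 29.6 − (-27.50) = 57.10 cm.
f₂ = −27.6 cm (diverging).
Lens 2: 1/d_i2 = 1/(-27.6) − 1/(57.10) = -0.05375, so d_i2 = -18.61 cm; m₂ = −d_i2/d_o2 = +0.3259.
m = m₁·m₂ = (+1.833)(+0.3259) = +0.597.

m = +0.597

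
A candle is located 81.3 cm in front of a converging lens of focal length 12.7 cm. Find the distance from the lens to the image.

15.1 cm

Thin-lens equation: 1/q = 1/f − 1/p = 1/(12.70) − 1/(81.3) = 0.07874 − 0.01230 = 0.06644, so q = 15.1 cm.
The image is real, inverted and reduced, on the far side of the lens.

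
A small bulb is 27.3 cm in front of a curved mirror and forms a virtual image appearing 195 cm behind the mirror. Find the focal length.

f = 31.7 cm (concave)

Virtual image ⇒ d_i = −195 cm.
1/f = 1/d_o + 1/d_i = 1/(27.3) + 1/(-195) = 0.03150, so f = 31.7 cm.
Since f is positive, the curved mirror is concave.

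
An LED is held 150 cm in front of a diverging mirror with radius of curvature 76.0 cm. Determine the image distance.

30.3 cm

f = R/2 = 76.0/2 = 38.00 cm; for a diverging mirror, f = -38.00 cm.
Mirror equation: 1/d_i = 1/f − 1/d_o = 1/(-38.00) − 1/(150) = -0.02632 − 0.006667 = -0.03298, so d_i = -30.3 cm.
The image is virtual, upright and reduced, behind the mirror.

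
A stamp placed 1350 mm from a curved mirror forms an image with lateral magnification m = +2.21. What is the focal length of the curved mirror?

m = −d_i/d_o ⇒ d_i = −m·d_o = −(+2.21)·(1350) = -2984 mm.
1/f = 1/d_o + 1/d_i = 1/(1350) + 1/(-2984) = 0.0004056, so f = 2470 mm.
Since f is positive, the curved mirror is concave.

f = 2470 mm (concave)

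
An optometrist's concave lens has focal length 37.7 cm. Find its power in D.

P = -2.65 D

For a concave lens, f = −37.7 cm.
f = -37.7 cm = -0.377 m.
P = 1/f = 1/(-0.377 m) = -2.65 D.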